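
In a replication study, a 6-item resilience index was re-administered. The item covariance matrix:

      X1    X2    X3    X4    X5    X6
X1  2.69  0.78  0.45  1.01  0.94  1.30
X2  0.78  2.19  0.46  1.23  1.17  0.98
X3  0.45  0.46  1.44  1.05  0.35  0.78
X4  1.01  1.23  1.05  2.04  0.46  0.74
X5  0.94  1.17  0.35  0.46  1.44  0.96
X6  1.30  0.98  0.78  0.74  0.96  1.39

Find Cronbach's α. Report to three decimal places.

ΣVar(i) = 2.69 + 2.19 + 1.44 + 2.04 + 1.44 + 1.39 = 11.19
Sum of off-diagonal covariances = 12.66
Var(T) = 11.19 + 2 × 12.66 = 36.51
α = (k/(k−1))·(1 − ΣVar(i)/Var(T)) = (6/5)·(1 − 11.19/36.51) = 0.832

Cronbach's α = 0.832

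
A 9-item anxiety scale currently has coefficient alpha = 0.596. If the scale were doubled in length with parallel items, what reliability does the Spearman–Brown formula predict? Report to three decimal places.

Length factor m = 2
α' = m·α / (1 + (m−1)·α)
   = 2 × 0.596 / (1 + (2 − 1) × 0.596)
   = 1.1920 / 1.5960 = 0.747

predicted reliability = 0.747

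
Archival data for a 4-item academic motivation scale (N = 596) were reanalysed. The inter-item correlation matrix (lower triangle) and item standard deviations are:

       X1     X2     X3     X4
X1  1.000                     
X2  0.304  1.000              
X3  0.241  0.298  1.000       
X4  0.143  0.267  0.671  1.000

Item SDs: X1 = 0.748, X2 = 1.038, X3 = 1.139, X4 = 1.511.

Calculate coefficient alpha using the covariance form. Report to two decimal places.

α = 0.66

Σσ²ᵢ = 0.748² + 1.038² + 1.139² + 1.511² = 5.2174
Covariances σ_ij = r_ij · s_i · s_j:
  σ(X1,X2) = 0.304 × 0.748 × 1.038 = 0.2360
  σ(X1,X3) = 0.241 × 0.748 × 1.139 = 0.2053
  σ(X1,X4) = 0.143 × 0.748 × 1.511 = 0.1616
  σ(X2,X3) = 0.298 × 1.038 × 1.139 = 0.3523
  σ(X2,X4) = 0.267 × 1.038 × 1.511 = 0.4188
  σ(X3,X4) = 0.671 × 1.139 × 1.511 = 1.1548
σ²_T = Σσ²ᵢ + 2·Σσ_ij = 5.2174 + 2 × 2.5288 = 10.2750
α = (4/3)·(1 − 5.2174/10.2750) = 0.66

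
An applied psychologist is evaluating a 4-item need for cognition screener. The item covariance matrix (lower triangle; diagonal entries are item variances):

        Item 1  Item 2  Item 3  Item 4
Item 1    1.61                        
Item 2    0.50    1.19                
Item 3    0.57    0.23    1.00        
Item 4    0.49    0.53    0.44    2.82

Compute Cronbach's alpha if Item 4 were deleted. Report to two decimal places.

Cronbach's alpha = 0.61

Remaining items: Item 1, Item 2, Item 3 (k = 3).
Σσᵢ² = 1.61 + 1.19 + 1.00 = 3.80
σ²_total = 3.80 + 2 × 1.30 = 6.40
α (item deleted) = (3/2)·(1 − 3.80/6.40) = 0.61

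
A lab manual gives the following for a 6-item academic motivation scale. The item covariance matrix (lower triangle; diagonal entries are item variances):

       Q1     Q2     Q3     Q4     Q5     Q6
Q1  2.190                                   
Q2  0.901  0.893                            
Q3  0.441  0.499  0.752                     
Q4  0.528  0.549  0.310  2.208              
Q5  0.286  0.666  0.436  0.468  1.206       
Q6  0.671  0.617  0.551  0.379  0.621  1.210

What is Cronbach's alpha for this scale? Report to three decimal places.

sum of item variances = 2.190 + 0.893 + 0.752 + 2.208 + 1.206 + 1.210 = 8.459
Sum of off-diagonal covariances = 7.923
σ²_total = 8.459 + 2 × 7.923 = 24.305
α = (k/(k−1))·(1 − sum of item variances/σ²_total) = (6/5)·(1 − 8.459/24.305) = 0.782

α = 0.782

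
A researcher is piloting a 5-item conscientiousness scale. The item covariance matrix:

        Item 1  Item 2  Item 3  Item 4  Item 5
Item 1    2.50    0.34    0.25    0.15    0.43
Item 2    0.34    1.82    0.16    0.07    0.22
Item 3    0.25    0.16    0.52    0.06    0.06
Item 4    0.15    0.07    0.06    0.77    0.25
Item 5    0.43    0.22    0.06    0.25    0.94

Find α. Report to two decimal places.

Σσᵢ² = 2.50 + 1.82 + 0.52 + 0.77 + 0.94 = 6.55
Sum of off-diagonal covariances = 1.99
total variance = 6.55 + 2 × 1.99 = 10.53
α = (k/(k−1))·(1 − Σσᵢ²/total variance) = (5/4)·(1 − 6.55/10.53) = 0.47

α = 0.47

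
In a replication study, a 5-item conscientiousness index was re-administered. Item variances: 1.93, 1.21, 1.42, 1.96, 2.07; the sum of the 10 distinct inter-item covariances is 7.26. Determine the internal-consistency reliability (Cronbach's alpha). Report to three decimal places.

Σσ²ᵢ = 1.93 + 1.21 + 1.42 + 1.96 + 2.07 = 8.59
Sum of distinct covariances = 7.26
Var(T) = Σσ²ᵢ + 2·Σcov = 8.59 + 2 × 7.26 = 23.11
α = (5/4)·(1 − 8.59/23.11) = 0.785

Cronbach's alpha = 0.785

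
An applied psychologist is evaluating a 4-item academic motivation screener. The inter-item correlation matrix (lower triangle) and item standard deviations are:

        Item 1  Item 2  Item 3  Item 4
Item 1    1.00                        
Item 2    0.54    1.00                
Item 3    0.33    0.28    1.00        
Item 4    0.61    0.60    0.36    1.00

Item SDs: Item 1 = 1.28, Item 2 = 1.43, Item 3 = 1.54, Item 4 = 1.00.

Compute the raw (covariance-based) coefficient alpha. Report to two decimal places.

coefficient alpha = 0.74

Σσ²ᵢ = 1.28² + 1.43² + 1.54² + 1.00² = 7.0549
Covariances σ_ij = r_ij · s_i · s_j:
  σ(Item 1,Item 2) = 0.54 × 1.28 × 1.43 = 0.9884
  σ(Item 1,Item 3) = 0.33 × 1.28 × 1.54 = 0.6505
  σ(Item 1,Item 4) = 0.61 × 1.28 × 1.00 = 0.7808
  σ(Item 2,Item 3) = 0.28 × 1.43 × 1.54 = 0.6166
  σ(Item 2,Item 4) = 0.60 × 1.43 × 1.00 = 0.8580
  σ(Item 3,Item 4) = 0.36 × 1.54 × 1.00 = 0.5544
σ²_T = Σσ²ᵢ + 2·Σσ_ij = 7.0549 + 2 × 4.4487 = 15.9523
α = (4/3)·(1 − 7.0549/15.9523) = 0.74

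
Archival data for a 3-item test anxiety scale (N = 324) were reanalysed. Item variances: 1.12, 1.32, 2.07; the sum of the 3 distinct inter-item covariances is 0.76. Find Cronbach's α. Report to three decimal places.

Σσ²ᵢ = 1.12 + 1.32 + 2.07 = 4.51
Sum of distinct covariances = 0.76
σ²_total = Σσ²ᵢ + 2·Σcov = 4.51 + 2 × 0.76 = 6.03
α = (3/2)·(1 − 4.51/6.03) = 0.378

α = 0.378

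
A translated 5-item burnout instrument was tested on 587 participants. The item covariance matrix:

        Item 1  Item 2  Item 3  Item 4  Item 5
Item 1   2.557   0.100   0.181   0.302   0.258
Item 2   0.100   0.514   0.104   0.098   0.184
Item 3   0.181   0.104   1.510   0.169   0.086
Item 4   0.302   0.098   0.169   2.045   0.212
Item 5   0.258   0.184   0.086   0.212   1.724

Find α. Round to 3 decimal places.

Σσ²ᵢ = 2.557 + 0.514 + 1.510 + 2.045 + 1.724 = 8.350
Sum of off-diagonal covariances = 1.694
total variance = 8.350 + 2 × 1.694 = 11.738
α = (k/(k−1))·(1 − Σσ²ᵢ/total variance) = (5/4)·(1 − 8.350/11.738) = 0.361

α = 0.361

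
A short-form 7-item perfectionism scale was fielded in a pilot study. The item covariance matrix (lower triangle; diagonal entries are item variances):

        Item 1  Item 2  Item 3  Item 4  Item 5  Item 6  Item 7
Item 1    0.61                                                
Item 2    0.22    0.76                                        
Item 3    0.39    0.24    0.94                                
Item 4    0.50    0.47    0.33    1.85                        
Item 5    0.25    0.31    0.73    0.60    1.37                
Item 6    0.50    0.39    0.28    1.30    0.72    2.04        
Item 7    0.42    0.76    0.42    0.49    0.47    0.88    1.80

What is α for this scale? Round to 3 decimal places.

Σσᵢ² = 0.61 + 0.76 + 0.94 + 1.85 + 1.37 + 2.04 + 1.80 = 9.37
Sum of the distinct covariances = 10.67
Var(T) = 9.37 + 2 × 10.67 = 30.71
α = (k/(k−1))·(1 − Σσᵢ²/Var(T)) = (7/6)·(1 − 9.37/30.71) = 0.811

α = 0.811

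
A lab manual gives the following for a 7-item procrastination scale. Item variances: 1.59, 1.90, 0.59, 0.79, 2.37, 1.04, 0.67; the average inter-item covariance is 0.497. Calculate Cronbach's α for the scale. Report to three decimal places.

α = 0.817

ΣVar(i) = 1.59 + 1.90 + 0.59 + 0.79 + 2.37 + 1.04 + 0.67 = 8.95
Sum of the 21 distinct covariances = 21 × 0.497 = 10.437
Var(T) = ΣVar(i) + 2·Σcov = 8.95 + 2 × 10.437 = 29.824
α = (7/6)·(1 − 8.95/29.824) = 0.817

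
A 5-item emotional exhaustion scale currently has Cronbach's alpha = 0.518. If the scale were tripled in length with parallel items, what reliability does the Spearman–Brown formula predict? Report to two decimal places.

Length factor m = 3
α' = m·α / (1 + (m−1)·α)
   = 3 × 0.518 / (1 + (3 − 1) × 0.518)
   = 1.5540 / 2.0360 = 0.76

predicted reliability = 0.76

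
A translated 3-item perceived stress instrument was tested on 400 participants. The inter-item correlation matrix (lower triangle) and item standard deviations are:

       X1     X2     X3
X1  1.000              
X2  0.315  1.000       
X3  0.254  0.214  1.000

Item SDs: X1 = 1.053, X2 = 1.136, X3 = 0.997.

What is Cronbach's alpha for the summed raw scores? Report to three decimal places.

α = 0.515

Σσ²ᵢ = 1.053² + 1.136² + 0.997² = 3.3933
Covariances σ_ij = r_ij · s_i · s_j:
  σ(X1,X2) = 0.315 × 1.053 × 1.136 = 0.3768
  σ(X1,X3) = 0.254 × 1.053 × 0.997 = 0.2667
  σ(X2,X3) = 0.214 × 1.136 × 0.997 = 0.2424
σ²_T = Σσ²ᵢ + 2·Σσ_ij = 3.3933 + 2 × 0.8859 = 5.1651
α = (3/2)·(1 − 3.3933/5.1651) = 0.515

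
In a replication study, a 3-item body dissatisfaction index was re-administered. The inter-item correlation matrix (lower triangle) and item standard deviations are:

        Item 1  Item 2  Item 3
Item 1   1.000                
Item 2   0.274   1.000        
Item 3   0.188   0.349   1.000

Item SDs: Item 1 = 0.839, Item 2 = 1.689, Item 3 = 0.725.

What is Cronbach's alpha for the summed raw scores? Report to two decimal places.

Cronbach's alpha = 0.47

Σσ²ᵢ = 0.839² + 1.689² + 0.725² = 4.0823
Covariances σ_ij = r_ij · s_i · s_j:
  σ(Item 1,Item 2) = 0.274 × 0.839 × 1.689 = 0.3883
  σ(Item 1,Item 3) = 0.188 × 0.839 × 0.725 = 0.1144
  σ(Item 2,Item 3) = 0.349 × 1.689 × 0.725 = 0.4274
σ²_T = Σσ²ᵢ + 2·Σσ_ij = 4.0823 + 2 × 0.9301 = 5.9425
α = (3/2)·(1 − 4.0823/5.9425) = 0.47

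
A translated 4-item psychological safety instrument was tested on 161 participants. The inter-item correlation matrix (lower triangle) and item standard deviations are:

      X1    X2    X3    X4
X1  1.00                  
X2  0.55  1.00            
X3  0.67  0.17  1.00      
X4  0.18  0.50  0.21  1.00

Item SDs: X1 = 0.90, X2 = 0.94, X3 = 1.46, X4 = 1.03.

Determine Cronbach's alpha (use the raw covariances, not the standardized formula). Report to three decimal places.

α = 0.680

Σσ²ᵢ = 0.90² + 0.94² + 1.46² + 1.03² = 4.8861
Covariances σ_ij = r_ij · s_i · s_j:
  σ(X1,X2) = 0.55 × 0.90 × 0.94 = 0.4653
  σ(X1,X3) = 0.67 × 0.90 × 1.46 = 0.8804
  σ(X1,X4) = 0.18 × 0.90 × 1.03 = 0.1669
  σ(X2,X3) = 0.17 × 0.94 × 1.46 = 0.2333
  σ(X2,X4) = 0.50 × 0.94 × 1.03 = 0.4841
  σ(X3,X4) = 0.21 × 1.46 × 1.03 = 0.3158
σ²_T = Σσ²ᵢ + 2·Σσ_ij = 4.8861 + 2 × 2.5458 = 9.9777
α = (4/3)·(1 − 4.8861/9.9777) = 0.680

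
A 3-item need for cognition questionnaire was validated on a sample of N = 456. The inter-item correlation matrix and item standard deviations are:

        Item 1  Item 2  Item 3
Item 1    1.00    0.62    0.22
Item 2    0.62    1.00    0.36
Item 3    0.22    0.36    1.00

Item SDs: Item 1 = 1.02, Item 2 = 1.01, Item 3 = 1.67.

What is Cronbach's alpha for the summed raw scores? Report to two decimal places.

Cronbach's alpha = 0.60

Σσ²ᵢ = 1.02² + 1.01² + 1.67² = 4.8494
Covariances σ_ij = r_ij · s_i · s_j:
  σ(Item 1,Item 2) = 0.62 × 1.02 × 1.01 = 0.6387
  σ(Item 1,Item 3) = 0.22 × 1.02 × 1.67 = 0.3747
  σ(Item 2,Item 3) = 0.36 × 1.01 × 1.67 = 0.6072
σ²_T = Σσ²ᵢ + 2·Σσ_ij = 4.8494 + 2 × 1.6206 = 8.0906
α = (3/2)·(1 − 4.8494/8.0906) = 0.60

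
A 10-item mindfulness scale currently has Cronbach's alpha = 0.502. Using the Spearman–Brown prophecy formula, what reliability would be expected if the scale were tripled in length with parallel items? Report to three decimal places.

Length factor m = 3
α' = m·α / (1 + (m−1)·α)
   = 3 × 0.502 / (1 + (3 − 1) × 0.502)
   = 1.5060 / 2.0040 = 0.751

predicted reliability = 0.751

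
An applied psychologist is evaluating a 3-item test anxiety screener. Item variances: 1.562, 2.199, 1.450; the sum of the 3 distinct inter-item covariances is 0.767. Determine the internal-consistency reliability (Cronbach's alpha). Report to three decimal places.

ΣVar(i) = 1.562 + 2.199 + 1.450 = 5.211
Sum of distinct covariances = 0.767
Var(T) = ΣVar(i) + 2·Σcov = 5.211 + 2 × 0.767 = 6.745
α = (3/2)·(1 − 5.211/6.745) = 0.341

Cronbach's alpha = 0.341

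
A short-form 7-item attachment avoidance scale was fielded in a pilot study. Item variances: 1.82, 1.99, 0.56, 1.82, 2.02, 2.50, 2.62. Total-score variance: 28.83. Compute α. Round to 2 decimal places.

sum of item variances = 1.82 + 1.99 + 0.56 + 1.82 + 2.02 + 2.50 + 2.62 = 13.33
α = (k/(k−1))·(1 − sum of item variances/total variance) = (7/6)·(1 − 13.33/28.83) = 0.63

α = 0.63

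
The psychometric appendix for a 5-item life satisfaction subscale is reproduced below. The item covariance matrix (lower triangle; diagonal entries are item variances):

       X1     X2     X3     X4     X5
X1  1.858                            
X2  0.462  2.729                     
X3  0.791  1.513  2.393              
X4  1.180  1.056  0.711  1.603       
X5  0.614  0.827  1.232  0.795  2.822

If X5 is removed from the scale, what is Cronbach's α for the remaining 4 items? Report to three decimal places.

Remaining items: X1, X2, X3, X4 (k = 4).
ΣVar(i) = 1.858 + 2.729 + 2.393 + 1.603 = 8.583
Var(T) = 8.583 + 2 × 5.713 = 20.009
α (item deleted) = (4/3)·(1 − 8.583/20.009) = 0.761

Cronbach's α = 0.761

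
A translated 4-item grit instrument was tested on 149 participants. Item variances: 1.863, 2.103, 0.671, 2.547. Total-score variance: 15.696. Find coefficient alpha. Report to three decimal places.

Σσ²ᵢ = 1.863 + 2.103 + 0.671 + 2.547 = 7.184
α = (k/(k−1))·(1 − Σσ²ᵢ/total variance) = (4/3)·(1 − 7.184/15.696) = 0.723

coefficient alpha = 0.723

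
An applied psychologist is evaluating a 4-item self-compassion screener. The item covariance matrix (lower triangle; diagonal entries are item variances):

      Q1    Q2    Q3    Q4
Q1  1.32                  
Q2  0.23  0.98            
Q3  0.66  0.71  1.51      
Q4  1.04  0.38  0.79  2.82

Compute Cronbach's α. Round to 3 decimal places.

Cronbach's α = 0.713

Σσᵢ² = 1.32 + 0.98 + 1.51 + 2.82 = 6.63
Σ_{i<j} σ_ij = 3.81
total variance = 6.63 + 2 × 3.81 = 14.25
α = (k/(k−1))·(1 − Σσᵢ²/total variance) = (4/3)·(1 − 6.63/14.25) = 0.713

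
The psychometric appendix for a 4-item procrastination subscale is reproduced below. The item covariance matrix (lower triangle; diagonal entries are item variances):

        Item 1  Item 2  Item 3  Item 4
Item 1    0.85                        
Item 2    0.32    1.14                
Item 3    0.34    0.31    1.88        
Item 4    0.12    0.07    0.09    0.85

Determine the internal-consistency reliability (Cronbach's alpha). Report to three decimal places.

α = 0.462

ΣVar(i) = 0.85 + 1.14 + 1.88 + 0.85 = 4.72
Sum of off-diagonal covariances = 1.25
Var(T) = 4.72 + 2 × 1.25 = 7.22
α = (k/(k−1))·(1 − ΣVar(i)/Var(T)) = (4/3)·(1 − 4.72/7.22) = 0.462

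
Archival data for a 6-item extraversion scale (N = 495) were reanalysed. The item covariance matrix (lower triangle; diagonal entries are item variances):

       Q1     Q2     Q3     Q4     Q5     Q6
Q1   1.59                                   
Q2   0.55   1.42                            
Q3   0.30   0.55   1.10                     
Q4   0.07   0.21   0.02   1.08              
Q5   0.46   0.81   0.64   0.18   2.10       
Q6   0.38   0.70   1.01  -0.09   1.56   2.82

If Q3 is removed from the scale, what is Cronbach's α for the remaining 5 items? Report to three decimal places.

Remaining items: Q1, Q2, Q4, Q5, Q6 (k = 5).
Σσ²ᵢ = 1.59 + 1.42 + 1.08 + 2.10 + 2.82 = 9.01
total variance = 9.01 + 2 × 4.83 = 18.67
α (item deleted) = (5/4)·(1 − 9.01/18.67) = 0.647

Cronbach's α = 0.647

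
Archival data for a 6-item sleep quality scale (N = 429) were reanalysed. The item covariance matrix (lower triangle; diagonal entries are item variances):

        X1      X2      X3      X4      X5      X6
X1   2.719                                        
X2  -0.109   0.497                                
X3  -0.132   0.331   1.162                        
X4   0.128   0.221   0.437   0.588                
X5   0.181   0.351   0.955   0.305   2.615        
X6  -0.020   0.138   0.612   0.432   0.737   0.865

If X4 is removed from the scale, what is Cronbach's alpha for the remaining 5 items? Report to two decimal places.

Remaining items: X1, X2, X3, X5, X6 (k = 5).
Σσᵢ² = 2.719 + 0.497 + 1.162 + 2.615 + 0.865 = 7.858
total variance = 7.858 + 2 × 3.044 = 13.946
α (item deleted) = (5/4)·(1 − 7.858/13.946) = 0.55

Cronbach's alpha = 0.55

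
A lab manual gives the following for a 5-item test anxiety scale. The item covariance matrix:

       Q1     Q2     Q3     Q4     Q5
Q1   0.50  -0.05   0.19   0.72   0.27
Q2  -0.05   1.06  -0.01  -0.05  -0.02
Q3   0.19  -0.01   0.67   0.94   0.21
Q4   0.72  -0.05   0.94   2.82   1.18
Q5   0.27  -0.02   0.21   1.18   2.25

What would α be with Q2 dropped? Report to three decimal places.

Remaining items: Q1, Q3, Q4, Q5 (k = 4).
Σσᵢ² = 0.50 + 0.67 + 2.82 + 2.25 = 6.24
σ²_T = 6.24 + 2 × 3.51 = 13.26
α (item deleted) = (4/3)·(1 − 6.24/13.26) = 0.706

α = 0.706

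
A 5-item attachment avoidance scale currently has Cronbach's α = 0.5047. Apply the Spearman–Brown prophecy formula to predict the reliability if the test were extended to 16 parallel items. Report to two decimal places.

predicted reliability = 0.77

Length factor m = 16/5 = 3.2000
α' = m·α / (1 + (m−1)·α)
   = 16/5 × 0.5047 / (1 + (16/5 − 1) × 0.5047)
   = 1.6150 / 2.1103 = 0.77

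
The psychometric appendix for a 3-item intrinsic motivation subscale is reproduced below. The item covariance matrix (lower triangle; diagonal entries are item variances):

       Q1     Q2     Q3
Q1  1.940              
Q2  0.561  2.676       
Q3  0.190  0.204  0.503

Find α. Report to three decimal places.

α = 0.408

Σσ²ᵢ = 1.940 + 2.676 + 0.503 = 5.119
Sum of the distinct covariances = 0.955
total variance = 5.119 + 2 × 0.955 = 7.029
α = (k/(k−1))·(1 − Σσ²ᵢ/total variance) = (3/2)·(1 − 5.119/7.029) = 0.408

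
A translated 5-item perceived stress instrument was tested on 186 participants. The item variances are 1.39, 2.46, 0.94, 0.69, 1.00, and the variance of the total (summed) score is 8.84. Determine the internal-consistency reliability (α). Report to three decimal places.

ΣVar(i) = 1.39 + 2.46 + 0.94 + 0.69 + 1.00 = 6.48
α = (k/(k−1))·(1 − ΣVar(i)/σ²_total) = (5/4)·(1 − 6.48/8.84) = 0.334

α = 0.334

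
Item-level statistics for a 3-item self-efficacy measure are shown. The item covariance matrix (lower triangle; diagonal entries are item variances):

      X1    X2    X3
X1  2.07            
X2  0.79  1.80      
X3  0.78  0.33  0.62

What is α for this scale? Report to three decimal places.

α = 0.688

Σσ²ᵢ = 2.07 + 1.80 + 0.62 = 4.49
Σ_{i<j} σ_ij = 1.90
Var(T) = 4.49 + 2 × 1.90 = 8.29
α = (k/(k−1))·(1 − Σσ²ᵢ/Var(T)) = (3/2)·(1 − 4.49/8.29) = 0.688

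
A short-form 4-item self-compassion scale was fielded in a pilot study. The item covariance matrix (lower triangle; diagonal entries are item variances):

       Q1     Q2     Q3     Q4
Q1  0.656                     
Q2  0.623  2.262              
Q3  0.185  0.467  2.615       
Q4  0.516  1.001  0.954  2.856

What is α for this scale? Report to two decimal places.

α = 0.63

sum of item variances = 0.656 + 2.262 + 2.615 + 2.856 = 8.389
Sum of off-diagonal covariances = 3.746
total variance = 8.389 + 2 × 3.746 = 15.881
α = (k/(k−1))·(1 − sum of item variances/total variance) = (4/3)·(1 − 8.389/15.881) = 0.63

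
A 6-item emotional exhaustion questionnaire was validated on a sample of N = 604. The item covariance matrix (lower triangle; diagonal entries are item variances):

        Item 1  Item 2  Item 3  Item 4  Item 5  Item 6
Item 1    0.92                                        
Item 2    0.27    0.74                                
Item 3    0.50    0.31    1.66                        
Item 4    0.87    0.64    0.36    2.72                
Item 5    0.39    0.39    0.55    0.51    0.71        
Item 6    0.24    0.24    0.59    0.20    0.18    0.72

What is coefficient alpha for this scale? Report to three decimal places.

Σσ²ᵢ = 0.92 + 0.74 + 1.66 + 2.72 + 0.71 + 0.72 = 7.47
Sum of the distinct covariances = 6.24
total variance = 7.47 + 2 × 6.24 = 19.95
α = (k/(k−1))·(1 − Σσ²ᵢ/total variance) = (6/5)·(1 − 7.47/19.95) = 0.751

coefficient alpha = 0.751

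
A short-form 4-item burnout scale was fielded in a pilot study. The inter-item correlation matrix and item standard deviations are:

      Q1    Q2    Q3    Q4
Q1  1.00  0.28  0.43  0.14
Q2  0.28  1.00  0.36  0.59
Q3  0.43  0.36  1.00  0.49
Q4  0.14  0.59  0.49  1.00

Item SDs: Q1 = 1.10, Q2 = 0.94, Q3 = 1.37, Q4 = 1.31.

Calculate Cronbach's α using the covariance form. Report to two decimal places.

Σσ²ᵢ = 1.10² + 0.94² + 1.37² + 1.31² = 5.6866
Covariances σ_ij = r_ij · s_i · s_j:
  σ(Q1,Q2) = 0.28 × 1.10 × 0.94 = 0.2895
  σ(Q1,Q3) = 0.43 × 1.10 × 1.37 = 0.6480
  σ(Q1,Q4) = 0.14 × 1.10 × 1.31 = 0.2017
  σ(Q2,Q3) = 0.36 × 0.94 × 1.37 = 0.4636
  σ(Q2,Q4) = 0.59 × 0.94 × 1.31 = 0.7265
  σ(Q3,Q4) = 0.49 × 1.37 × 1.31 = 0.8794
σ²_T = Σσ²ᵢ + 2·Σσ_ij = 5.6866 + 2 × 3.2087 = 12.1040
α = (4/3)·(1 − 5.6866/12.1040) = 0.71

Cronbach's α = 0.71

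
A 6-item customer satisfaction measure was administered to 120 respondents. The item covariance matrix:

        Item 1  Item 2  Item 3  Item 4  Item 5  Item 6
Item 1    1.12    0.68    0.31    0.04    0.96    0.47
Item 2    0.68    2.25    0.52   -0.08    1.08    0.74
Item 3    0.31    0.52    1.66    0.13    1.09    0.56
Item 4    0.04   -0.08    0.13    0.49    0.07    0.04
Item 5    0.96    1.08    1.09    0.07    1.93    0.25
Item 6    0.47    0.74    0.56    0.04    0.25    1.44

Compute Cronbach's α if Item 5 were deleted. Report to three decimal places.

α = 0.619

Remaining items: Item 1, Item 2, Item 3, Item 4, Item 6 (k = 5).
Σσ²ᵢ = 1.12 + 2.25 + 1.66 + 0.49 + 1.44 = 6.96
Var(T) = 6.96 + 2 × 3.41 = 13.78
α (item deleted) = (5/4)·(1 − 6.96/13.78) = 0.619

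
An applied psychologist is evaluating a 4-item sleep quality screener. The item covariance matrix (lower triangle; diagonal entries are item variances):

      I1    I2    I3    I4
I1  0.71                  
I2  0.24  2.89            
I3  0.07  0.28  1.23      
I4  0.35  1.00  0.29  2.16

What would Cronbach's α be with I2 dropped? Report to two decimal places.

Remaining items: I1, I3, I4 (k = 3).
Σσᵢ² = 0.71 + 1.23 + 2.16 = 4.10
Var(T) = 4.10 + 2 × 0.71 = 5.52
α (item deleted) = (3/2)·(1 − 4.10/5.52) = 0.39

α = 0.39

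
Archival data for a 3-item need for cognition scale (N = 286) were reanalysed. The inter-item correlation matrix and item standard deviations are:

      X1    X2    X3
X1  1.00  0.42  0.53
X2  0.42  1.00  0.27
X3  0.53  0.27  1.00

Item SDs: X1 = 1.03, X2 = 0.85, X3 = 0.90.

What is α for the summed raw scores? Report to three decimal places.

α = 0.677

Σσ²ᵢ = 1.03² + 0.85² + 0.90² = 2.5934
Covariances σ_ij = r_ij · s_i · s_j:
  σ(X1,X2) = 0.42 × 1.03 × 0.85 = 0.3677
  σ(X1,X3) = 0.53 × 1.03 × 0.90 = 0.4913
  σ(X2,X3) = 0.27 × 0.85 × 0.90 = 0.2066
σ²_T = Σσ²ᵢ + 2·Σσ_ij = 2.5934 + 2 × 1.0656 = 4.7246
α = (3/2)·(1 − 2.5934/4.7246) = 0.677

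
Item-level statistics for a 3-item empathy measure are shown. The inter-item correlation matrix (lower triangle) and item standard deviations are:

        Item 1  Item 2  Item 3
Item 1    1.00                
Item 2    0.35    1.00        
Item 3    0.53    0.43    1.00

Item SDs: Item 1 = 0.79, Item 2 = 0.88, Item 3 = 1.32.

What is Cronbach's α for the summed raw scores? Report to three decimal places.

Σσ²ᵢ = 0.79² + 0.88² + 1.32² = 3.1409
Covariances σ_ij = r_ij · s_i · s_j:
  σ(Item 1,Item 2) = 0.35 × 0.79 × 0.88 = 0.2433
  σ(Item 1,Item 3) = 0.53 × 0.79 × 1.32 = 0.5527
  σ(Item 2,Item 3) = 0.43 × 0.88 × 1.32 = 0.4995
σ²_T = Σσ²ᵢ + 2·Σσ_ij = 3.1409 + 2 × 1.2955 = 5.7319
α = (3/2)·(1 − 3.1409/5.7319) = 0.678

Cronbach's α = 0.678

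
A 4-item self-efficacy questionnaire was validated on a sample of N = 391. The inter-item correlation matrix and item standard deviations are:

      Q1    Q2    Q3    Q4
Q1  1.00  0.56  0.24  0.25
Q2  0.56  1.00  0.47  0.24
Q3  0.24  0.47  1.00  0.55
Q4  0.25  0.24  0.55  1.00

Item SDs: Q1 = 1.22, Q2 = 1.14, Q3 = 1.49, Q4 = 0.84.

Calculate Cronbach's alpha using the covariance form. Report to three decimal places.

Σσ²ᵢ = 1.22² + 1.14² + 1.49² + 0.84² = 5.7137
Covariances σ_ij = r_ij · s_i · s_j:
  σ(Q1,Q2) = 0.56 × 1.22 × 1.14 = 0.7788
  σ(Q1,Q3) = 0.24 × 1.22 × 1.49 = 0.4363
  σ(Q1,Q4) = 0.25 × 1.22 × 0.84 = 0.2562
  σ(Q2,Q3) = 0.47 × 1.14 × 1.49 = 0.7983
  σ(Q2,Q4) = 0.24 × 1.14 × 0.84 = 0.2298
  σ(Q3,Q4) = 0.55 × 1.49 × 0.84 = 0.6884
σ²_T = Σσ²ᵢ + 2·Σσ_ij = 5.7137 + 2 × 3.1878 = 12.0893
α = (4/3)·(1 − 5.7137/12.0893) = 0.703

α = 0.703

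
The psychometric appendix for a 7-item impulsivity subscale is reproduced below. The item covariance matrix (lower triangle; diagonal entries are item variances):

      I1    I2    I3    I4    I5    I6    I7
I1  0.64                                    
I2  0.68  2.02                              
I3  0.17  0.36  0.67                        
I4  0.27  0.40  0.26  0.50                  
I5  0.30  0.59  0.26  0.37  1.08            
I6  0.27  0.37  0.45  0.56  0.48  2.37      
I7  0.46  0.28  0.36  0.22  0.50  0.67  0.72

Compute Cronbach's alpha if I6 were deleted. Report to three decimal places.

α = 0.793

Remaining items: I1, I2, I3, I4, I5, I7 (k = 6).
ΣVar(i) = 0.64 + 2.02 + 0.67 + 0.50 + 1.08 + 0.72 = 5.63
total variance = 5.63 + 2 × 5.48 = 16.59
α (item deleted) = (6/5)·(1 − 5.63/16.59) = 0.793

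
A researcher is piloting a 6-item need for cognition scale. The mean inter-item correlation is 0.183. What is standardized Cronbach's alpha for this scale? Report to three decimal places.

Standardized α = k·r̄ / (1 + (k−1)·r̄) = 6 × 0.183 / (1 + 5 × 0.183)
  = 1.0980 / 1.9150 = 0.573

α = 0.573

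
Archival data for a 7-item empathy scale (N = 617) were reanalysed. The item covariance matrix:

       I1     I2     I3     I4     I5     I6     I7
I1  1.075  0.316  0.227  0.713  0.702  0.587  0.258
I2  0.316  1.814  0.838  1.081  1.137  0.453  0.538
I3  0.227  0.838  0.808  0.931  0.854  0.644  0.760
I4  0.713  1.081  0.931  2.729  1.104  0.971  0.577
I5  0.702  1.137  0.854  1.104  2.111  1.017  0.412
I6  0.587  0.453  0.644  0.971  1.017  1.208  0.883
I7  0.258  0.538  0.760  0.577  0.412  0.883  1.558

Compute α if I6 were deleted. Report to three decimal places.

α = 0.809

Remaining items: I1, I2, I3, I4, I5, I7 (k = 6).
Σσᵢ² = 1.075 + 1.814 + 0.808 + 2.729 + 2.111 + 1.558 = 10.095
σ²_T = 10.095 + 2 × 10.448 = 30.991
α (item deleted) = (6/5)·(1 − 10.095/30.991) = 0.809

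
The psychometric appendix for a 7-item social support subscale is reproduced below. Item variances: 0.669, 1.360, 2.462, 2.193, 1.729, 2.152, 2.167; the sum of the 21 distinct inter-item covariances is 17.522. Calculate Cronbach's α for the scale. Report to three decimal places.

Σσᵢ² = 0.669 + 1.360 + 2.462 + 2.193 + 1.729 + 2.152 + 2.167 = 12.732
Sum of distinct covariances = 17.522
total variance = Σσᵢ² + 2·Σcov = 12.732 + 2 × 17.522 = 47.776
α = (7/6)·(1 − 12.732/47.776) = 0.856

α = 0.856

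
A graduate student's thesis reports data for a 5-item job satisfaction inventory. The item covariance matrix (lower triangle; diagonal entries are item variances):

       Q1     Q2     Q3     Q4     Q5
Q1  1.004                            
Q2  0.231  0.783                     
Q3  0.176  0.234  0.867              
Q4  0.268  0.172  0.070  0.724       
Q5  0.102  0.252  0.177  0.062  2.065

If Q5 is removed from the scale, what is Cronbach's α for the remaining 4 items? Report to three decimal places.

Cronbach's α = 0.540

Remaining items: Q1, Q2, Q3, Q4 (k = 4).
Σσ²ᵢ = 1.004 + 0.783 + 0.867 + 0.724 = 3.378
σ²_T = 3.378 + 2 × 1.151 = 5.680
α (item deleted) = (4/3)·(1 − 3.378/5.680) = 0.540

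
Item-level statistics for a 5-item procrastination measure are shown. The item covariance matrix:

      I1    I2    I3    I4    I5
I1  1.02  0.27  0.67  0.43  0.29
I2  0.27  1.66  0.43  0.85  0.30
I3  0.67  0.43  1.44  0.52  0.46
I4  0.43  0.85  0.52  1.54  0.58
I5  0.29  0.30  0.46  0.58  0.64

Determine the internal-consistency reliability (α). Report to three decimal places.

Σσᵢ² = 1.02 + 1.66 + 1.44 + 1.54 + 0.64 = 6.30
Sum of off-diagonal covariances = 4.80
σ²_T = 6.30 + 2 × 4.80 = 15.90
α = (k/(k−1))·(1 − Σσᵢ²/σ²_T) = (5/4)·(1 − 6.30/15.90) = 0.755

α = 0.755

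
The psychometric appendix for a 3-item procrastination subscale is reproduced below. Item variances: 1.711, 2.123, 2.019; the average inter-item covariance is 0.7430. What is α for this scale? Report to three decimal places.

α = 0.649

sum of item variances = 1.711 + 2.123 + 2.019 = 5.853
Sum of the 3 distinct covariances = 3 × 0.7430 = 2.2290
σ²_T = sum of item variances + 2·Σcov = 5.853 + 2 × 2.2290 = 10.3110
α = (3/2)·(1 − 5.853/10.3110) = 0.649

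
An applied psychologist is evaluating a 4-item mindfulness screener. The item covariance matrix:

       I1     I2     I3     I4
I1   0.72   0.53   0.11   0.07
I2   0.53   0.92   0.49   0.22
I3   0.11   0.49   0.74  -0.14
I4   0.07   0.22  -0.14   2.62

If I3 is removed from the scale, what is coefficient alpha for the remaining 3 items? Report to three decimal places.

coefficient alpha = 0.417

Remaining items: I1, I2, I4 (k = 3).
Σσᵢ² = 0.72 + 0.92 + 2.62 = 4.26
σ²_total = 4.26 + 2 × 0.82 = 5.90
α (item deleted) = (3/2)·(1 − 4.26/5.90) = 0.417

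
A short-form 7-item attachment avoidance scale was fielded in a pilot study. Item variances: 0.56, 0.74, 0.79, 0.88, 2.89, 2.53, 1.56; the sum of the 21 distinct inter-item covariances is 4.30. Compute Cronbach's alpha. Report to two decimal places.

sum of item variances = 0.56 + 0.74 + 0.79 + 0.88 + 2.89 + 2.53 + 1.56 = 9.95
Sum of distinct covariances = 4.30
Var(T) = sum of item variances + 2·Σcov = 9.95 + 2 × 4.30 = 18.55
α = (7/6)·(1 − 9.95/18.55) = 0.54

Cronbach's alpha = 0.54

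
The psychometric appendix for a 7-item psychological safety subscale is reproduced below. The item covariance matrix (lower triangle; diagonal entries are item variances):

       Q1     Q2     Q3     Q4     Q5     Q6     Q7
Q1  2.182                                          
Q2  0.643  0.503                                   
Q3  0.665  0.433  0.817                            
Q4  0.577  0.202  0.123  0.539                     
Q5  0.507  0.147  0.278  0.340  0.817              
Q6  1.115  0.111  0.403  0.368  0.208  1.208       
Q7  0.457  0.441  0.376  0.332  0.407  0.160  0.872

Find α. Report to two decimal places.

α = 0.82

Σσ²ᵢ = 2.182 + 0.503 + 0.817 + 0.539 + 0.817 + 1.208 + 0.872 = 6.938
Sum of off-diagonal covariances = 8.293
σ²_total = 6.938 + 2 × 8.293 = 23.524
α = (k/(k−1))·(1 − Σσ²ᵢ/σ²_total) = (7/6)·(1 − 6.938/23.524) = 0.82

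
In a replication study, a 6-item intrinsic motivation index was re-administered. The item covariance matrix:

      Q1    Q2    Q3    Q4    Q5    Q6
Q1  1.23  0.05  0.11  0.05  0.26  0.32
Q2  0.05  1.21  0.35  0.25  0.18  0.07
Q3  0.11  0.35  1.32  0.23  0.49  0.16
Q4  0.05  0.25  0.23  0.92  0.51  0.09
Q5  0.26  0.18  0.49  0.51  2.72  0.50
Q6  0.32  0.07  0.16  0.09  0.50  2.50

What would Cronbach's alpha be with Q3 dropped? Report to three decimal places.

Remaining items: Q1, Q2, Q4, Q5, Q6 (k = 5).
sum of item variances = 1.23 + 1.21 + 0.92 + 2.72 + 2.50 = 8.58
σ²_T = 8.58 + 2 × 2.28 = 13.14
α (item deleted) = (5/4)·(1 − 8.58/13.14) = 0.434

Cronbach's alpha = 0.434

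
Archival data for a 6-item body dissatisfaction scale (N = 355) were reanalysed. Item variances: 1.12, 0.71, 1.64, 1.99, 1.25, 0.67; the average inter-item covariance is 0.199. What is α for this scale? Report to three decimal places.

Σσ²ᵢ = 1.12 + 0.71 + 1.64 + 1.99 + 1.25 + 0.67 = 7.38
Sum of the 15 distinct covariances = 15 × 0.199 = 2.985
Var(T) = Σσ²ᵢ + 2·Σcov = 7.38 + 2 × 2.985 = 13.350
α = (6/5)·(1 − 7.38/13.350) = 0.537

α = 0.537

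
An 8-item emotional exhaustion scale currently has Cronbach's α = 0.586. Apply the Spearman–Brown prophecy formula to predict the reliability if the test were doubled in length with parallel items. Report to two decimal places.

Length factor m = 2
α' = m·α / (1 + (m−1)·α)
   = 2 × 0.586 / (1 + (2 − 1) × 0.586)
   = 1.1720 / 1.5860 = 0.74

predicted reliability = 0.74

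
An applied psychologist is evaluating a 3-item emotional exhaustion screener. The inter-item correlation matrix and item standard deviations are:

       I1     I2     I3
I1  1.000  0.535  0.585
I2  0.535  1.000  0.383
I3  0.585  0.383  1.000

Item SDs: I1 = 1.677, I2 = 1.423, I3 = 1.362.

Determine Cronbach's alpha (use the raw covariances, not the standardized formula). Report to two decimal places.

Σσ²ᵢ = 1.677² + 1.423² + 1.362² = 6.6923
Covariances σ_ij = r_ij · s_i · s_j:
  σ(I1,I2) = 0.535 × 1.677 × 1.423 = 1.2767
  σ(I1,I3) = 0.585 × 1.677 × 1.362 = 1.3362
  σ(I2,I3) = 0.383 × 1.423 × 1.362 = 0.7423
σ²_T = Σσ²ᵢ + 2·Σσ_ij = 6.6923 + 2 × 3.3552 = 13.4027
α = (3/2)·(1 − 6.6923/13.4027) = 0.75

α = 0.75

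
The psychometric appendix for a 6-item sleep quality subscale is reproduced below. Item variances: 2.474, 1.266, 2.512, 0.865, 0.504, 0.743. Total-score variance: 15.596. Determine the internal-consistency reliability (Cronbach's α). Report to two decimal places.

α = 0.56

Σσᵢ² = 2.474 + 1.266 + 2.512 + 0.865 + 0.504 + 0.743 = 8.364
α = (k/(k−1))·(1 − Σσᵢ²/σ²_total) = (6/5)·(1 − 8.364/15.596) = 0.56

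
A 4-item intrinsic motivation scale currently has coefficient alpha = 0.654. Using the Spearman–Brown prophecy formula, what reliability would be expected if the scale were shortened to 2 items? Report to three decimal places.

Length factor m = 2/4 = 0.5000
α' = m·α / (1 − (1−m)·α)
   = 2/4 × 0.654 / (1 − (1 − 2/4) × 0.654)
   = 0.3270 / 0.6730 = 0.486

predicted reliability = 0.486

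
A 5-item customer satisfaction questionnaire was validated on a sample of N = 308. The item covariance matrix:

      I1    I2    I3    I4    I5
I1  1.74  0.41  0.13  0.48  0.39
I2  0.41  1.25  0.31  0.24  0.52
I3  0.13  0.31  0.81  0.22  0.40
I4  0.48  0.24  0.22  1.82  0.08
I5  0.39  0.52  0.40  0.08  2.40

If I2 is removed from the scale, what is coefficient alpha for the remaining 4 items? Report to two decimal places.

coefficient alpha = 0.45

Remaining items: I1, I3, I4, I5 (k = 4).
Σσᵢ² = 1.74 + 0.81 + 1.82 + 2.40 = 6.77
σ²_T = 6.77 + 2 × 1.70 = 10.17
α (item deleted) = (4/3)·(1 − 6.77/10.17) = 0.45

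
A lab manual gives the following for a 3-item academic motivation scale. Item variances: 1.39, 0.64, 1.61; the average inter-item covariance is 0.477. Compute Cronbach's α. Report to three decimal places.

ΣVar(i) = 1.39 + 0.64 + 1.61 = 3.64
Sum of the 3 distinct covariances = 3 × 0.477 = 1.431
total variance = ΣVar(i) + 2·Σcov = 3.64 + 2 × 1.431 = 6.502
α = (3/2)·(1 − 3.64/6.502) = 0.660

α = 0.660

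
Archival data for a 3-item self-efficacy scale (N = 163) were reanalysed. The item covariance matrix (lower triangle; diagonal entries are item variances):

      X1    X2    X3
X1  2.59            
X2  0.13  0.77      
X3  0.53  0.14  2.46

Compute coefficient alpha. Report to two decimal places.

ΣVar(i) = 2.59 + 0.77 + 2.46 = 5.82
Sum of the distinct covariances = 0.80
σ²_total = 5.82 + 2 × 0.80 = 7.42
α = (k/(k−1))·(1 − ΣVar(i)/σ²_total) = (3/2)·(1 − 5.82/7.42) = 0.32

α = 0.32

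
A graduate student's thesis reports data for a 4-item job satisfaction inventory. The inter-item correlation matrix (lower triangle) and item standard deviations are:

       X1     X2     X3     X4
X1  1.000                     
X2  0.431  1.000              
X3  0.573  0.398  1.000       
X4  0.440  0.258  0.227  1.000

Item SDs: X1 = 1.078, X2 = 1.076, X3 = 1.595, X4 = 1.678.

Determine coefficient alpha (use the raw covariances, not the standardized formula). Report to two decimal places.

α = 0.68

Σσ²ᵢ = 1.078² + 1.076² + 1.595² + 1.678² = 7.6796
Covariances σ_ij = r_ij · s_i · s_j:
  σ(X1,X2) = 0.431 × 1.078 × 1.076 = 0.4999
  σ(X1,X3) = 0.573 × 1.078 × 1.595 = 0.9852
  σ(X1,X4) = 0.440 × 1.078 × 1.678 = 0.7959
  σ(X2,X3) = 0.398 × 1.076 × 1.595 = 0.6831
  σ(X2,X4) = 0.258 × 1.076 × 1.678 = 0.4658
  σ(X3,X4) = 0.227 × 1.595 × 1.678 = 0.6075
σ²_T = Σσ²ᵢ + 2·Σσ_ij = 7.6796 + 2 × 4.0374 = 15.7544
α = (4/3)·(1 − 7.6796/15.7544) = 0.68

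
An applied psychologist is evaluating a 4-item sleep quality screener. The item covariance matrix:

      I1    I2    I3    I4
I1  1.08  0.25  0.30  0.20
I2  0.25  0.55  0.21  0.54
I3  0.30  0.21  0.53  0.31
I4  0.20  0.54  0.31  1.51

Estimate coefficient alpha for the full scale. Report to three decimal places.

α = 0.662

ΣVar(i) = 1.08 + 0.55 + 0.53 + 1.51 = 3.67
Σ_{i<j} σ_ij = 1.81
Var(T) = 3.67 + 2 × 1.81 = 7.29
α = (k/(k−1))·(1 − ΣVar(i)/Var(T)) = (4/3)·(1 − 3.67/7.29) = 0.662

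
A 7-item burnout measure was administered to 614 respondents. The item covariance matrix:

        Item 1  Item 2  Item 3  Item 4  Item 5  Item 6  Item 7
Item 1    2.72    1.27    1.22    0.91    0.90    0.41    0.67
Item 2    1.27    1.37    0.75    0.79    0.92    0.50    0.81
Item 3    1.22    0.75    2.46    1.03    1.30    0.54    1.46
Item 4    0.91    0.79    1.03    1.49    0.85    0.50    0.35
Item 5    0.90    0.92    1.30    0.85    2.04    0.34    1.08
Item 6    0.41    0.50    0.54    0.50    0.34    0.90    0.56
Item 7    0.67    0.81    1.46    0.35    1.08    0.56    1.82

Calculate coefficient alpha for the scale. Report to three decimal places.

α = 0.850

Σσᵢ² = 2.72 + 1.37 + 2.46 + 1.49 + 2.04 + 0.90 + 1.82 = 12.80
Sum of off-diagonal covariances = 17.16
σ²_T = 12.80 + 2 × 17.16 = 47.12
α = (k/(k−1))·(1 − Σσᵢ²/σ²_T) = (7/6)·(1 − 12.80/47.12) = 0.850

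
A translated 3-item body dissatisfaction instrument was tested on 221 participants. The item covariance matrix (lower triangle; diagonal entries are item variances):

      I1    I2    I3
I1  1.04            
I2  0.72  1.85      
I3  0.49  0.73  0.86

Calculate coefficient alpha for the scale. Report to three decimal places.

coefficient alpha = 0.763

ΣVar(i) = 1.04 + 1.85 + 0.86 = 3.75
Σ_{i<j} σ_ij = 1.94
total variance = 3.75 + 2 × 1.94 = 7.63
α = (k/(k−1))·(1 − ΣVar(i)/total variance) = (3/2)·(1 − 3.75/7.63) = 0.763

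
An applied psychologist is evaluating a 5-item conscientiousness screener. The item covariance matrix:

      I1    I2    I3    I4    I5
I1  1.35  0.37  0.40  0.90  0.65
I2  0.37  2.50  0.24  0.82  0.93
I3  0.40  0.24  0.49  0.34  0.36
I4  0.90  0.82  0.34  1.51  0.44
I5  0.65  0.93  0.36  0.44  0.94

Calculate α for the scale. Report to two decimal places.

α = 0.77

ΣVar(i) = 1.35 + 2.50 + 0.49 + 1.51 + 0.94 = 6.79
Sum of the distinct covariances = 5.45
σ²_total = 6.79 + 2 × 5.45 = 17.69
α = (k/(k−1))·(1 − ΣVar(i)/σ²_total) = (5/4)·(1 − 6.79/17.69) = 0.77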